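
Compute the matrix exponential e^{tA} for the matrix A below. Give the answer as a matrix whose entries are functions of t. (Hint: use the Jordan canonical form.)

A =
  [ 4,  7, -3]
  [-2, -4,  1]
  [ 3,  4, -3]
e^{tA} =
  [t^2*exp(-t) + 5*t*exp(-t) + exp(-t), t^2*exp(-t) + 7*t*exp(-t), -t^2*exp(-t) - 3*t*exp(-t)]
  [-t^2*exp(-t)/2 - 2*t*exp(-t), -t^2*exp(-t)/2 - 3*t*exp(-t) + exp(-t), t^2*exp(-t)/2 + t*exp(-t)]
  [t^2*exp(-t)/2 + 3*t*exp(-t), t^2*exp(-t)/2 + 4*t*exp(-t), -t^2*exp(-t)/2 - 2*t*exp(-t) + exp(-t)]

Strategy: write A = P · J · P⁻¹ where J is a Jordan canonical form, so e^{tA} = P · e^{tJ} · P⁻¹, and e^{tJ} can be computed block-by-block.

A has Jordan form
J =
  [-1,  1,  0]
  [ 0, -1,  1]
  [ 0,  0, -1]
(up to reordering of blocks).

Per-block formulas:
  For a 3×3 Jordan block J_3(-1): exp(t · J_3(-1)) = e^(-1t)·(I + t·N + (t^2/2)·N^2), where N is the 3×3 nilpotent shift.

After assembling e^{tJ} and conjugating by P, we get:

e^{tA} =
  [t^2*exp(-t) + 5*t*exp(-t) + exp(-t), t^2*exp(-t) + 7*t*exp(-t), -t^2*exp(-t) - 3*t*exp(-t)]
  [-t^2*exp(-t)/2 - 2*t*exp(-t), -t^2*exp(-t)/2 - 3*t*exp(-t) + exp(-t), t^2*exp(-t)/2 + t*exp(-t)]
  [t^2*exp(-t)/2 + 3*t*exp(-t), t^2*exp(-t)/2 + 4*t*exp(-t), -t^2*exp(-t)/2 - 2*t*exp(-t) + exp(-t)]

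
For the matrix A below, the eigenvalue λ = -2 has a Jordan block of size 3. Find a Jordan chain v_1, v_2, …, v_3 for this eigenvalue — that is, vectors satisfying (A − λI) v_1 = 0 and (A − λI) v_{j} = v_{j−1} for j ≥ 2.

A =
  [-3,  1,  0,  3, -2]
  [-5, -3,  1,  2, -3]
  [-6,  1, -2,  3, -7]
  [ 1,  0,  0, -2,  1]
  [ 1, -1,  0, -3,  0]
A Jordan chain for λ = -2 of length 3:
v_1 = (-3, 3, -3, 0, 3)ᵀ
v_2 = (-1, -5, -6, 1, 1)ᵀ
v_3 = (1, 0, 0, 0, 0)ᵀ

Let N = A − (-2)·I. We want v_3 with N^3 v_3 = 0 but N^2 v_3 ≠ 0; then v_{j-1} := N · v_j for j = 3, …, 2.

Pick v_3 = (1, 0, 0, 0, 0)ᵀ.
Then v_2 = N · v_3 = (-1, -5, -6, 1, 1)ᵀ.
Then v_1 = N · v_2 = (-3, 3, -3, 0, 3)ᵀ.

Sanity check: (A − (-2)·I) v_1 = (0, 0, 0, 0, 0)ᵀ = 0. ✓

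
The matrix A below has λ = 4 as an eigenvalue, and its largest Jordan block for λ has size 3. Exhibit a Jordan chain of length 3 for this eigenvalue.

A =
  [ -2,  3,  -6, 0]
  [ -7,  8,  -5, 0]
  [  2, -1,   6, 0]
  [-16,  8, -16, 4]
A Jordan chain for λ = 4 of length 3:
v_1 = (3, 4, -1, 8)ᵀ
v_2 = (-6, -7, 2, -16)ᵀ
v_3 = (1, 0, 0, 0)ᵀ

Let N = A − (4)·I. We want v_3 with N^3 v_3 = 0 but N^2 v_3 ≠ 0; then v_{j-1} := N · v_j for j = 3, …, 2.

Pick v_3 = (1, 0, 0, 0)ᵀ.
Then v_2 = N · v_3 = (-6, -7, 2, -16)ᵀ.
Then v_1 = N · v_2 = (3, 4, -1, 8)ᵀ.

Sanity check: (A − (4)·I) v_1 = (0, 0, 0, 0)ᵀ = 0. ✓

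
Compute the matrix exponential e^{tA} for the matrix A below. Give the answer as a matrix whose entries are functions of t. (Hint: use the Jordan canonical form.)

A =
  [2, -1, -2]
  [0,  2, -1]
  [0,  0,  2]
e^{tA} =
  [exp(2*t), -t*exp(2*t), t^2*exp(2*t)/2 - 2*t*exp(2*t)]
  [0, exp(2*t), -t*exp(2*t)]
  [0, 0, exp(2*t)]

Strategy: write A = P · J · P⁻¹ where J is a Jordan canonical form, so e^{tA} = P · e^{tJ} · P⁻¹, and e^{tJ} can be computed block-by-block.

A has Jordan form
J =
  [2, 1, 0]
  [0, 2, 1]
  [0, 0, 2]
(up to reordering of blocks).

Per-block formulas:
  For a 3×3 Jordan block J_3(2): exp(t · J_3(2)) = e^(2t)·(I + t·N + (t^2/2)·N^2), where N is the 3×3 nilpotent shift.

After assembling e^{tJ} and conjugating by P, we get:

e^{tA} =
  [exp(2*t), -t*exp(2*t), t^2*exp(2*t)/2 - 2*t*exp(2*t)]
  [0, exp(2*t), -t*exp(2*t)]
  [0, 0, exp(2*t)]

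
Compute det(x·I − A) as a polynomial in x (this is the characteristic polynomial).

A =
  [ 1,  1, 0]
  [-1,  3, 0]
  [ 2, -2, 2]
x^3 - 6*x^2 + 12*x - 8

Expanding det(x·I − A) (e.g. by cofactor expansion or by noting that A is similar to its Jordan form J, which has the same characteristic polynomial as A) gives
  χ_A(x) = x^3 - 6*x^2 + 12*x - 8
which factors as (x - 2)^3. The eigenvalues (with algebraic multiplicities) are λ = 2 with multiplicity 3.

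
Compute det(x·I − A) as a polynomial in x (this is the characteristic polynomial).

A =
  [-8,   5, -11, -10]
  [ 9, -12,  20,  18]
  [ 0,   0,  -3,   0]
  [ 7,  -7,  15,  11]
x^4 + 12*x^3 + 54*x^2 + 108*x + 81

Expanding det(x·I − A) (e.g. by cofactor expansion or by noting that A is similar to its Jordan form J, which has the same characteristic polynomial as A) gives
  χ_A(x) = x^4 + 12*x^3 + 54*x^2 + 108*x + 81
which factors as (x + 3)^4. The eigenvalues (with algebraic multiplicities) are λ = -3 with multiplicity 4.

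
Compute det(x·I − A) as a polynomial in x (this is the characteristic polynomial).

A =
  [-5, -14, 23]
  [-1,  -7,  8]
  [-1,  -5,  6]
x^3 + 6*x^2 + 12*x + 8

Expanding det(x·I − A) (e.g. by cofactor expansion or by noting that A is similar to its Jordan form J, which has the same characteristic polynomial as A) gives
  χ_A(x) = x^3 + 6*x^2 + 12*x + 8
which factors as (x + 2)^3. The eigenvalues (with algebraic multiplicities) are λ = -2 with multiplicity 3.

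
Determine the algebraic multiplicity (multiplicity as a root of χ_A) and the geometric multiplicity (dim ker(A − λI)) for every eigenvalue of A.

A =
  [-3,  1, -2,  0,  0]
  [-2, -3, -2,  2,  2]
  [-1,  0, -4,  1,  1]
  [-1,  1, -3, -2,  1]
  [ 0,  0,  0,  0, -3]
λ = -3: alg = 5, geom = 3

Step 1 — factor the characteristic polynomial to read off the algebraic multiplicities:
  χ_A(x) = (x + 3)^5

Step 2 — compute geometric multiplicities via the rank-nullity identity g(λ) = n − rank(A − λI):
  rank(A − (-3)·I) = 2, so dim ker(A − (-3)·I) = n − 2 = 3

Summary:
  λ = -3: algebraic multiplicity = 5, geometric multiplicity = 3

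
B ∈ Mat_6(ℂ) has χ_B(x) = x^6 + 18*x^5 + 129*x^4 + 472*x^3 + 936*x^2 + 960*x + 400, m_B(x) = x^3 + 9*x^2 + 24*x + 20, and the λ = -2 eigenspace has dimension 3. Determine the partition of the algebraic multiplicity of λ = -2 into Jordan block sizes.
Block sizes for λ = -2: [2, 1, 1]

Step 1 — from the characteristic polynomial, algebraic multiplicity of λ = -2 is 4. From dim ker(B − (-2)·I) = 3, there are exactly 3 Jordan blocks for λ = -2.
Step 2 — from the minimal polynomial, the factor (x + 2)^2 tells us the largest block for λ = -2 has size 2.
Step 3 — with total size 4, 3 blocks, and largest block 2, the block sizes (in nonincreasing order) are [2, 1, 1].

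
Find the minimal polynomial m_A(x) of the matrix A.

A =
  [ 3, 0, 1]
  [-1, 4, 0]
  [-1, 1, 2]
x^3 - 9*x^2 + 27*x - 27

The characteristic polynomial is χ_A(x) = (x - 3)^3, so the eigenvalues are known. The minimal polynomial is
  m_A(x) = Π_λ (x − λ)^{k_λ}
where k_λ is the size of the *largest* Jordan block for λ (equivalently, the smallest k with (A − λI)^k v = 0 for every generalised eigenvector v of λ).

  λ = 3: largest Jordan block has size 3, contributing (x − 3)^3

So m_A(x) = (x - 3)^3 = x^3 - 9*x^2 + 27*x - 27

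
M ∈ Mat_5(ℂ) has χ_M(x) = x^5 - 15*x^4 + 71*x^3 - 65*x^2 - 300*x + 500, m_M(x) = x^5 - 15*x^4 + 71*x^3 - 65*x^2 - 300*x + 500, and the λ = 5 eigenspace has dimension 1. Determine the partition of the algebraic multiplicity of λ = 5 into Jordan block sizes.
Block sizes for λ = 5: [3]

Step 1 — from the characteristic polynomial, algebraic multiplicity of λ = 5 is 3. From dim ker(M − (5)·I) = 1, there are exactly 1 Jordan blocks for λ = 5.
Step 2 — from the minimal polynomial, the factor (x − 5)^3 tells us the largest block for λ = 5 has size 3.
Step 3 — with total size 3, 1 blocks, and largest block 3, the block sizes (in nonincreasing order) are [3].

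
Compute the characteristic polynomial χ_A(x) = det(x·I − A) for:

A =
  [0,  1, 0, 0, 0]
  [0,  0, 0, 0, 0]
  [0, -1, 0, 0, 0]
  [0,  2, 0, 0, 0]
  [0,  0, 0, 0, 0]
x^5

Expanding det(x·I − A) (e.g. by cofactor expansion or by noting that A is similar to its Jordan form J, which has the same characteristic polynomial as A) gives
  χ_A(x) = x^5
which factors as x^5. The eigenvalues (with algebraic multiplicities) are λ = 0 with multiplicity 5.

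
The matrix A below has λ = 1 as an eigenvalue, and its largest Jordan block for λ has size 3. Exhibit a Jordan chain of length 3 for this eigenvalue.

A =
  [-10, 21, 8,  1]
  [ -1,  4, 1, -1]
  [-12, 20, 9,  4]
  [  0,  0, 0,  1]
A Jordan chain for λ = 1 of length 3:
v_1 = (4, -4, 16, 0)ᵀ
v_2 = (-11, -1, -12, 0)ᵀ
v_3 = (1, 0, 0, 0)ᵀ

Let N = A − (1)·I. We want v_3 with N^3 v_3 = 0 but N^2 v_3 ≠ 0; then v_{j-1} := N · v_j for j = 3, …, 2.

Pick v_3 = (1, 0, 0, 0)ᵀ.
Then v_2 = N · v_3 = (-11, -1, -12, 0)ᵀ.
Then v_1 = N · v_2 = (4, -4, 16, 0)ᵀ.

Sanity check: (A − (1)·I) v_1 = (0, 0, 0, 0)ᵀ = 0. ✓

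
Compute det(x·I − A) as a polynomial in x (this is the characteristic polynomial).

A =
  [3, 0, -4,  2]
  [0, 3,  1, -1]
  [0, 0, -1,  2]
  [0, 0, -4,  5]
x^4 - 10*x^3 + 36*x^2 - 54*x + 27

Expanding det(x·I − A) (e.g. by cofactor expansion or by noting that A is similar to its Jordan form J, which has the same characteristic polynomial as A) gives
  χ_A(x) = x^4 - 10*x^3 + 36*x^2 - 54*x + 27
which factors as (x - 3)^3*(x - 1). The eigenvalues (with algebraic multiplicities) are λ = 1 with multiplicity 1, λ = 3 with multiplicity 3.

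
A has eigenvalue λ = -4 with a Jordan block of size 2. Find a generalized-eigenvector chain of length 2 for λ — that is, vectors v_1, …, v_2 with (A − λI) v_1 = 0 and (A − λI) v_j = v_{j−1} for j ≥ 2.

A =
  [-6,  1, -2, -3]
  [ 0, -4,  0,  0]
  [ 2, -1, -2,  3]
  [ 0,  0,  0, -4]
A Jordan chain for λ = -4 of length 2:
v_1 = (-2, 0, 2, 0)ᵀ
v_2 = (1, 0, 0, 0)ᵀ

Let N = A − (-4)·I. We want v_2 with N^2 v_2 = 0 but N^1 v_2 ≠ 0; then v_{j-1} := N · v_j for j = 2, …, 2.

Pick v_2 = (1, 0, 0, 0)ᵀ.
Then v_1 = N · v_2 = (-2, 0, 2, 0)ᵀ.

Sanity check: (A − (-4)·I) v_1 = (0, 0, 0, 0)ᵀ = 0. ✓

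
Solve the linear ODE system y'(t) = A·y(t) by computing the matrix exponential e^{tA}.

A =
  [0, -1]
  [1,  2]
e^{tA} =
  [-t*exp(t) + exp(t), -t*exp(t)]
  [t*exp(t), t*exp(t) + exp(t)]

Strategy: write A = P · J · P⁻¹ where J is a Jordan canonical form, so e^{tA} = P · e^{tJ} · P⁻¹, and e^{tJ} can be computed block-by-block.

A has Jordan form
J =
  [1, 1]
  [0, 1]
(up to reordering of blocks).

Per-block formulas:
  For a 2×2 Jordan block J_2(1): exp(t · J_2(1)) = e^(1t)·(I + t·N), where N is the 2×2 nilpotent shift.

After assembling e^{tJ} and conjugating by P, we get:

e^{tA} =
  [-t*exp(t) + exp(t), -t*exp(t)]
  [t*exp(t), t*exp(t) + exp(t)]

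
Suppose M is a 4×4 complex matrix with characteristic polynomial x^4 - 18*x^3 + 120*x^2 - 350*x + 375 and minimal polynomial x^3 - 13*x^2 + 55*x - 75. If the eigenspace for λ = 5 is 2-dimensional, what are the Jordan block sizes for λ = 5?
Block sizes for λ = 5: [2, 1]

Step 1 — from the characteristic polynomial, algebraic multiplicity of λ = 5 is 3. From dim ker(M − (5)·I) = 2, there are exactly 2 Jordan blocks for λ = 5.
Step 2 — from the minimal polynomial, the factor (x − 5)^2 tells us the largest block for λ = 5 has size 2.
Step 3 — with total size 3, 2 blocks, and largest block 2, the block sizes (in nonincreasing order) are [2, 1].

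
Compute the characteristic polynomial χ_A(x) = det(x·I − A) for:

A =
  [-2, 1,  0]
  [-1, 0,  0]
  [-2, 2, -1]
x^3 + 3*x^2 + 3*x + 1

Expanding det(x·I − A) (e.g. by cofactor expansion or by noting that A is similar to its Jordan form J, which has the same characteristic polynomial as A) gives
  χ_A(x) = x^3 + 3*x^2 + 3*x + 1
which factors as (x + 1)^3. The eigenvalues (with algebraic multiplicities) are λ = -1 with multiplicity 3.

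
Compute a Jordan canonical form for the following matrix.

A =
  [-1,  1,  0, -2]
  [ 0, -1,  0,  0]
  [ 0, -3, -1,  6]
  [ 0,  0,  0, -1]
J_2(-1) ⊕ J_1(-1) ⊕ J_1(-1)

The characteristic polynomial is
  det(x·I − A) = x^4 + 4*x^3 + 6*x^2 + 4*x + 1 = (x + 1)^4

Eigenvalues and multiplicities (the geometric multiplicity of λ is n − rank(A − λI), which equals the number of Jordan blocks for λ):
  λ = -1: algebraic multiplicity = 4, geometric multiplicity = 3

Determining the block sizes for each eigenvalue:
  λ = -1: 3 blocks summing to 4 forces exactly one block of size 2 and the rest size 1 → block sizes [2, 1, 1]

Assembling the blocks gives a Jordan form
J =
  [-1,  1,  0,  0]
  [ 0, -1,  0,  0]
  [ 0,  0, -1,  0]
  [ 0,  0,  0, -1]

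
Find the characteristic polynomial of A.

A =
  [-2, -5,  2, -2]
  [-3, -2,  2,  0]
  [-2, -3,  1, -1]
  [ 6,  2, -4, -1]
x^4 + 4*x^3 + 6*x^2 + 4*x + 1

Expanding det(x·I − A) (e.g. by cofactor expansion or by noting that A is similar to its Jordan form J, which has the same characteristic polynomial as A) gives
  χ_A(x) = x^4 + 4*x^3 + 6*x^2 + 4*x + 1
which factors as (x + 1)^4. The eigenvalues (with algebraic multiplicities) are λ = -1 with multiplicity 4.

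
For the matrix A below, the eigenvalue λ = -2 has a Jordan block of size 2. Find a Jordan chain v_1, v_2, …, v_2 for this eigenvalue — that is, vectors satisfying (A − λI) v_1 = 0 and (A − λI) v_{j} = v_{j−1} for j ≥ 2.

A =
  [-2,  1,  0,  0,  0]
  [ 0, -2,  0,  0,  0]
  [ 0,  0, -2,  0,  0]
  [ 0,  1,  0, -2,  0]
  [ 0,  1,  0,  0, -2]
A Jordan chain for λ = -2 of length 2:
v_1 = (1, 0, 0, 1, 1)ᵀ
v_2 = (0, 1, 0, 0, 0)ᵀ

Let N = A − (-2)·I. We want v_2 with N^2 v_2 = 0 but N^1 v_2 ≠ 0; then v_{j-1} := N · v_j for j = 2, …, 2.

Pick v_2 = (0, 1, 0, 0, 0)ᵀ.
Then v_1 = N · v_2 = (1, 0, 0, 1, 1)ᵀ.

Sanity check: (A − (-2)·I) v_1 = (0, 0, 0, 0, 0)ᵀ = 0. ✓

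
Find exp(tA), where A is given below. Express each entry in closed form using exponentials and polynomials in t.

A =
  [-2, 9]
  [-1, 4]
e^{tA} =
  [-3*t*exp(t) + exp(t), 9*t*exp(t)]
  [-t*exp(t), 3*t*exp(t) + exp(t)]

Strategy: write A = P · J · P⁻¹ where J is a Jordan canonical form, so e^{tA} = P · e^{tJ} · P⁻¹, and e^{tJ} can be computed block-by-block.

A has Jordan form
J =
  [1, 1]
  [0, 1]
(up to reordering of blocks).

Per-block formulas:
  For a 2×2 Jordan block J_2(1): exp(t · J_2(1)) = e^(1t)·(I + t·N), where N is the 2×2 nilpotent shift.

After assembling e^{tJ} and conjugating by P, we get:

e^{tA} =
  [-3*t*exp(t) + exp(t), 9*t*exp(t)]
  [-t*exp(t), 3*t*exp(t) + exp(t)]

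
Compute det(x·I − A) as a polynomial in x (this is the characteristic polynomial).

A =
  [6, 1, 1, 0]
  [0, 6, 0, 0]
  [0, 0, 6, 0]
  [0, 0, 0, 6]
x^4 - 24*x^3 + 216*x^2 - 864*x + 1296

Expanding det(x·I − A) (e.g. by cofactor expansion or by noting that A is similar to its Jordan form J, which has the same characteristic polynomial as A) gives
  χ_A(x) = x^4 - 24*x^3 + 216*x^2 - 864*x + 1296
which factors as (x - 6)^4. The eigenvalues (with algebraic multiplicities) are λ = 6 with multiplicity 4.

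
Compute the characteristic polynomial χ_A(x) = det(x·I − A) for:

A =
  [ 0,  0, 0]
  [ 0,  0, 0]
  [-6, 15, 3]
x^3 - 3*x^2

Expanding det(x·I − A) (e.g. by cofactor expansion or by noting that A is similar to its Jordan form J, which has the same characteristic polynomial as A) gives
  χ_A(x) = x^3 - 3*x^2
which factors as x^2*(x - 3). The eigenvalues (with algebraic multiplicities) are λ = 0 with multiplicity 2, λ = 3 with multiplicity 1.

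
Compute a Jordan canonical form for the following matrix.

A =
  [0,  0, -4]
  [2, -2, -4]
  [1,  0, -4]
J_2(-2) ⊕ J_1(-2)

The characteristic polynomial is
  det(x·I − A) = x^3 + 6*x^2 + 12*x + 8 = (x + 2)^3

Eigenvalues and multiplicities (the geometric multiplicity of λ is n − rank(A − λI), which equals the number of Jordan blocks for λ):
  λ = -2: algebraic multiplicity = 3, geometric multiplicity = 2

Determining the block sizes for each eigenvalue:
  λ = -2: 2 blocks summing to 3 forces exactly one block of size 2 and the rest size 1 → block sizes [2, 1]

Assembling the blocks gives a Jordan form
J =
  [-2,  1,  0]
  [ 0, -2,  0]
  [ 0,  0, -2]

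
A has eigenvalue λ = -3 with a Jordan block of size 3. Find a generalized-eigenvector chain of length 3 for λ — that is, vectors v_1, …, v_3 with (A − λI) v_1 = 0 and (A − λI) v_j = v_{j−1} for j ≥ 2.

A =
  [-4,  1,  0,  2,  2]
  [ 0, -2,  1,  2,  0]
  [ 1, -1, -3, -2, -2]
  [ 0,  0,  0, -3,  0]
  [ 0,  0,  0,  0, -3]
A Jordan chain for λ = -3 of length 3:
v_1 = (1, 1, -1, 0, 0)ᵀ
v_2 = (-1, 0, 1, 0, 0)ᵀ
v_3 = (1, 0, 0, 0, 0)ᵀ

Let N = A − (-3)·I. We want v_3 with N^3 v_3 = 0 but N^2 v_3 ≠ 0; then v_{j-1} := N · v_j for j = 3, …, 2.

Pick v_3 = (1, 0, 0, 0, 0)ᵀ.
Then v_2 = N · v_3 = (-1, 0, 1, 0, 0)ᵀ.
Then v_1 = N · v_2 = (1, 1, -1, 0, 0)ᵀ.

Sanity check: (A − (-3)·I) v_1 = (0, 0, 0, 0, 0)ᵀ = 0. ✓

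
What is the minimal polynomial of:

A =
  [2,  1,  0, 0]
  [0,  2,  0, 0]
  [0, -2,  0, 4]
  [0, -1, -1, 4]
x^2 - 4*x + 4

The characteristic polynomial is χ_A(x) = (x - 2)^4, so the eigenvalues are known. The minimal polynomial is
  m_A(x) = Π_λ (x − λ)^{k_λ}
where k_λ is the size of the *largest* Jordan block for λ (equivalently, the smallest k with (A − λI)^k v = 0 for every generalised eigenvector v of λ).

  λ = 2: largest Jordan block has size 2, contributing (x − 2)^2

So m_A(x) = (x - 2)^2 = x^2 - 4*x + 4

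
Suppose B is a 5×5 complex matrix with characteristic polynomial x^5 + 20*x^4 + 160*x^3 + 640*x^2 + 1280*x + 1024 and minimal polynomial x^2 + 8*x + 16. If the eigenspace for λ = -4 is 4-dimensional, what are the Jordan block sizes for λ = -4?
Block sizes for λ = -4: [2, 1, 1, 1]

Step 1 — from the characteristic polynomial, algebraic multiplicity of λ = -4 is 5. From dim ker(B − (-4)·I) = 4, there are exactly 4 Jordan blocks for λ = -4.
Step 2 — from the minimal polynomial, the factor (x + 4)^2 tells us the largest block for λ = -4 has size 2.
Step 3 — with total size 5, 4 blocks, and largest block 2, the block sizes (in nonincreasing order) are [2, 1, 1, 1].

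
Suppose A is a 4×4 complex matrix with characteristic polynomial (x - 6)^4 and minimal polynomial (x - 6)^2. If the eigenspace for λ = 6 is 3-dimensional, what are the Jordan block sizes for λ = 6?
Block sizes for λ = 6: [2, 1, 1]

Step 1 — from the characteristic polynomial, algebraic multiplicity of λ = 6 is 4. From dim ker(A − (6)·I) = 3, there are exactly 3 Jordan blocks for λ = 6.
Step 2 — from the minimal polynomial, the factor (x − 6)^2 tells us the largest block for λ = 6 has size 2.
Step 3 — with total size 4, 3 blocks, and largest block 2, the block sizes (in nonincreasing order) are [2, 1, 1].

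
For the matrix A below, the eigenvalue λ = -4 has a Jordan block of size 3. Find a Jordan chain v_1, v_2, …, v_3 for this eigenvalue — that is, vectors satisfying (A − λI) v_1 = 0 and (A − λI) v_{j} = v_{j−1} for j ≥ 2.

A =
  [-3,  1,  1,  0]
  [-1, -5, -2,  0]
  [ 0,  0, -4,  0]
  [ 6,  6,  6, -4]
A Jordan chain for λ = -4 of length 3:
v_1 = (-1, 1, 0, -6)ᵀ
v_2 = (1, -2, 0, 6)ᵀ
v_3 = (0, 0, 1, 0)ᵀ

Let N = A − (-4)·I. We want v_3 with N^3 v_3 = 0 but N^2 v_3 ≠ 0; then v_{j-1} := N · v_j for j = 3, …, 2.

Pick v_3 = (0, 0, 1, 0)ᵀ.
Then v_2 = N · v_3 = (1, -2, 0, 6)ᵀ.
Then v_1 = N · v_2 = (-1, 1, 0, -6)ᵀ.

Sanity check: (A − (-4)·I) v_1 = (0, 0, 0, 0)ᵀ = 0. ✓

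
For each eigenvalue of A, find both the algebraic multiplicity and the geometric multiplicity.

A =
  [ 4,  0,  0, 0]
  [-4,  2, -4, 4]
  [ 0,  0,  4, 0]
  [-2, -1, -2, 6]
λ = 4: alg = 4, geom = 3

Step 1 — factor the characteristic polynomial to read off the algebraic multiplicities:
  χ_A(x) = (x - 4)^4

Step 2 — compute geometric multiplicities via the rank-nullity identity g(λ) = n − rank(A − λI):
  rank(A − (4)·I) = 1, so dim ker(A − (4)·I) = n − 1 = 3

Summary:
  λ = 4: algebraic multiplicity = 4, geometric multiplicity = 3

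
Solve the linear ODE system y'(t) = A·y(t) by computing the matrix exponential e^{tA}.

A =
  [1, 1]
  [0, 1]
e^{tA} =
  [exp(t), t*exp(t)]
  [0, exp(t)]

Strategy: write A = P · J · P⁻¹ where J is a Jordan canonical form, so e^{tA} = P · e^{tJ} · P⁻¹, and e^{tJ} can be computed block-by-block.

A has Jordan form
J =
  [1, 1]
  [0, 1]
(up to reordering of blocks).

Per-block formulas:
  For a 2×2 Jordan block J_2(1): exp(t · J_2(1)) = e^(1t)·(I + t·N), where N is the 2×2 nilpotent shift.

After assembling e^{tJ} and conjugating by P, we get:

e^{tA} =
  [exp(t), t*exp(t)]
  [0, exp(t)]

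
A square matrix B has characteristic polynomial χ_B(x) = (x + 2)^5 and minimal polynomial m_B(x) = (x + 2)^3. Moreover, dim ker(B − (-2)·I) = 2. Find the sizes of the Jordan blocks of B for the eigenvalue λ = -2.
Block sizes for λ = -2: [3, 2]

Step 1 — from the characteristic polynomial, algebraic multiplicity of λ = -2 is 5. From dim ker(B − (-2)·I) = 2, there are exactly 2 Jordan blocks for λ = -2.
Step 2 — from the minimal polynomial, the factor (x + 2)^3 tells us the largest block for λ = -2 has size 3.
Step 3 — with total size 5, 2 blocks, and largest block 3, the block sizes (in nonincreasing order) are [3, 2].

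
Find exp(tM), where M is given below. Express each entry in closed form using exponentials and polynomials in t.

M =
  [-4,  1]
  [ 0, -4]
e^{tM} =
  [exp(-4*t), t*exp(-4*t)]
  [0, exp(-4*t)]

Strategy: write M = P · J · P⁻¹ where J is a Jordan canonical form, so e^{tM} = P · e^{tJ} · P⁻¹, and e^{tJ} can be computed block-by-block.

M has Jordan form
J =
  [-4,  1]
  [ 0, -4]
(up to reordering of blocks).

Per-block formulas:
  For a 2×2 Jordan block J_2(-4): exp(t · J_2(-4)) = e^(-4t)·(I + t·N), where N is the 2×2 nilpotent shift.

After assembling e^{tJ} and conjugating by P, we get:

e^{tM} =
  [exp(-4*t), t*exp(-4*t)]
  [0, exp(-4*t)]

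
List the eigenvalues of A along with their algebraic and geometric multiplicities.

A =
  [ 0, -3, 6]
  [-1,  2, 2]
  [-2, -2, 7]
λ = 3: alg = 3, geom = 2

Step 1 — factor the characteristic polynomial to read off the algebraic multiplicities:
  χ_A(x) = (x - 3)^3

Step 2 — compute geometric multiplicities via the rank-nullity identity g(λ) = n − rank(A − λI):
  rank(A − (3)·I) = 1, so dim ker(A − (3)·I) = n − 1 = 2

Summary:
  λ = 3: algebraic multiplicity = 3, geometric multiplicity = 2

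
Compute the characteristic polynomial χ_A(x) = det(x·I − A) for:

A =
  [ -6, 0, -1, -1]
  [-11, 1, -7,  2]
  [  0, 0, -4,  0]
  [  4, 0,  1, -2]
x^4 + 11*x^3 + 36*x^2 + 16*x - 64

Expanding det(x·I − A) (e.g. by cofactor expansion or by noting that A is similar to its Jordan form J, which has the same characteristic polynomial as A) gives
  χ_A(x) = x^4 + 11*x^3 + 36*x^2 + 16*x - 64
which factors as (x - 1)*(x + 4)^3. The eigenvalues (with algebraic multiplicities) are λ = -4 with multiplicity 3, λ = 1 with multiplicity 1.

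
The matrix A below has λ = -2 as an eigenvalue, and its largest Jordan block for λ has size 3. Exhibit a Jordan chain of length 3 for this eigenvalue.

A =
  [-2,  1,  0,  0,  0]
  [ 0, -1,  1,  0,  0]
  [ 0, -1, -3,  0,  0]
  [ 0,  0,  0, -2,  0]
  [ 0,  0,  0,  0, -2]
A Jordan chain for λ = -2 of length 3:
v_1 = (1, 0, 0, 0, 0)ᵀ
v_2 = (1, 1, -1, 0, 0)ᵀ
v_3 = (0, 1, 0, 0, 0)ᵀ

Let N = A − (-2)·I. We want v_3 with N^3 v_3 = 0 but N^2 v_3 ≠ 0; then v_{j-1} := N · v_j for j = 3, …, 2.

Pick v_3 = (0, 1, 0, 0, 0)ᵀ.
Then v_2 = N · v_3 = (1, 1, -1, 0, 0)ᵀ.
Then v_1 = N · v_2 = (1, 0, 0, 0, 0)ᵀ.

Sanity check: (A − (-2)·I) v_1 = (0, 0, 0, 0, 0)ᵀ = 0. ✓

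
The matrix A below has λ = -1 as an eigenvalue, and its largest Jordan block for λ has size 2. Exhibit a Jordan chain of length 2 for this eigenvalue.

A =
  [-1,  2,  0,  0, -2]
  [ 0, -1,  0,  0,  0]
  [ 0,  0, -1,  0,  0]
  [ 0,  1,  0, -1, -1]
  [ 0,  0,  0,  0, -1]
A Jordan chain for λ = -1 of length 2:
v_1 = (2, 0, 0, 1, 0)ᵀ
v_2 = (0, 1, 0, 0, 0)ᵀ

Let N = A − (-1)·I. We want v_2 with N^2 v_2 = 0 but N^1 v_2 ≠ 0; then v_{j-1} := N · v_j for j = 2, …, 2.

Pick v_2 = (0, 1, 0, 0, 0)ᵀ.
Then v_1 = N · v_2 = (2, 0, 0, 1, 0)ᵀ.

Sanity check: (A − (-1)·I) v_1 = (0, 0, 0, 0, 0)ᵀ = 0. ✓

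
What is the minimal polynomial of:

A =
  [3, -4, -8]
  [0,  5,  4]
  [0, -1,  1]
x^2 - 6*x + 9

The characteristic polynomial is χ_A(x) = (x - 3)^3, so the eigenvalues are known. The minimal polynomial is
  m_A(x) = Π_λ (x − λ)^{k_λ}
where k_λ is the size of the *largest* Jordan block for λ (equivalently, the smallest k with (A − λI)^k v = 0 for every generalised eigenvector v of λ).

  λ = 3: largest Jordan block has size 2, contributing (x − 3)^2

So m_A(x) = (x - 3)^2 = x^2 - 6*x + 9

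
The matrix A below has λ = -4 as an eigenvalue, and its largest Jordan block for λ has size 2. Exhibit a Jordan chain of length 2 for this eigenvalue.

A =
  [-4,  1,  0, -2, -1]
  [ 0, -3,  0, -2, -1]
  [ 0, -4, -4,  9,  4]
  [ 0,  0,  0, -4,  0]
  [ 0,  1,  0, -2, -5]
A Jordan chain for λ = -4 of length 2:
v_1 = (1, 1, -4, 0, 1)ᵀ
v_2 = (0, 1, 0, 0, 0)ᵀ

Let N = A − (-4)·I. We want v_2 with N^2 v_2 = 0 but N^1 v_2 ≠ 0; then v_{j-1} := N · v_j for j = 2, …, 2.

Pick v_2 = (0, 1, 0, 0, 0)ᵀ.
Then v_1 = N · v_2 = (1, 1, -4, 0, 1)ᵀ.

Sanity check: (A − (-4)·I) v_1 = (0, 0, 0, 0, 0)ᵀ = 0. ✓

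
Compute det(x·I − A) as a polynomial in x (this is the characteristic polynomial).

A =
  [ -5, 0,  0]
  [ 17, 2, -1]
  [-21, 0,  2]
x^3 + x^2 - 16*x + 20

Expanding det(x·I − A) (e.g. by cofactor expansion or by noting that A is similar to its Jordan form J, which has the same characteristic polynomial as A) gives
  χ_A(x) = x^3 + x^2 - 16*x + 20
which factors as (x - 2)^2*(x + 5). The eigenvalues (with algebraic multiplicities) are λ = -5 with multiplicity 1, λ = 2 with multiplicity 2.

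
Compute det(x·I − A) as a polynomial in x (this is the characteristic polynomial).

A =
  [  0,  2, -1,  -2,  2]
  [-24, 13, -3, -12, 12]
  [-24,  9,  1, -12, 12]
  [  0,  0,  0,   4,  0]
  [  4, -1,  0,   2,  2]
x^5 - 20*x^4 + 160*x^3 - 640*x^2 + 1280*x - 1024

Expanding det(x·I − A) (e.g. by cofactor expansion or by noting that A is similar to its Jordan form J, which has the same characteristic polynomial as A) gives
  χ_A(x) = x^5 - 20*x^4 + 160*x^3 - 640*x^2 + 1280*x - 1024
which factors as (x - 4)^5. The eigenvalues (with algebraic multiplicities) are λ = 4 with multiplicity 5.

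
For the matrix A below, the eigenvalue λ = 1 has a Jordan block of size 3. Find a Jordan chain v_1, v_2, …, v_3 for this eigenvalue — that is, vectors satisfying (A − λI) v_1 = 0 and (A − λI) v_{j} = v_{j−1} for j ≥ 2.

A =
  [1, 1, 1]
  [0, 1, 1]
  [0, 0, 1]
A Jordan chain for λ = 1 of length 3:
v_1 = (1, 0, 0)ᵀ
v_2 = (1, 1, 0)ᵀ
v_3 = (0, 0, 1)ᵀ

Let N = A − (1)·I. We want v_3 with N^3 v_3 = 0 but N^2 v_3 ≠ 0; then v_{j-1} := N · v_j for j = 3, …, 2.

Pick v_3 = (0, 0, 1)ᵀ.
Then v_2 = N · v_3 = (1, 1, 0)ᵀ.
Then v_1 = N · v_2 = (1, 0, 0)ᵀ.

Sanity check: (A − (1)·I) v_1 = (0, 0, 0)ᵀ = 0. ✓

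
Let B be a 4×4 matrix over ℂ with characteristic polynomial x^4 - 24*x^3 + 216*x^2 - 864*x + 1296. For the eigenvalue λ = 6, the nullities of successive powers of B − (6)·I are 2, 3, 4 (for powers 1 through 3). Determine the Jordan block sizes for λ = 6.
Block sizes for λ = 6: [3, 1]

From the dimensions of kernels of powers, the number of Jordan blocks of size at least j is d_j − d_{j−1} where d_j = dim ker(N^j) (with d_0 = 0). Computing the differences gives [2, 1, 1].
The number of blocks of size exactly k is (#blocks of size ≥ k) − (#blocks of size ≥ k + 1), so the partition is: 1 block(s) of size 1, 1 block(s) of size 3.
In nonincreasing order the block sizes are [3, 1].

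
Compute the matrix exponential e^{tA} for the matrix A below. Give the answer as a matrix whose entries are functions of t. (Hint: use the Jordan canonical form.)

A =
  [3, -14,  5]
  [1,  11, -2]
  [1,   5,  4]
e^{tA} =
  [-3*t*exp(6*t) + exp(6*t), -3*t^2*exp(6*t)/2 - 14*t*exp(6*t), 3*t^2*exp(6*t)/2 + 5*t*exp(6*t)]
  [t*exp(6*t), t^2*exp(6*t)/2 + 5*t*exp(6*t) + exp(6*t), -t^2*exp(6*t)/2 - 2*t*exp(6*t)]
  [t*exp(6*t), t^2*exp(6*t)/2 + 5*t*exp(6*t), -t^2*exp(6*t)/2 - 2*t*exp(6*t) + exp(6*t)]

Strategy: write A = P · J · P⁻¹ where J is a Jordan canonical form, so e^{tA} = P · e^{tJ} · P⁻¹, and e^{tJ} can be computed block-by-block.

A has Jordan form
J =
  [6, 1, 0]
  [0, 6, 1]
  [0, 0, 6]
(up to reordering of blocks).

Per-block formulas:
  For a 3×3 Jordan block J_3(6): exp(t · J_3(6)) = e^(6t)·(I + t·N + (t^2/2)·N^2), where N is the 3×3 nilpotent shift.

After assembling e^{tJ} and conjugating by P, we get:

e^{tA} =
  [-3*t*exp(6*t) + exp(6*t), -3*t^2*exp(6*t)/2 - 14*t*exp(6*t), 3*t^2*exp(6*t)/2 + 5*t*exp(6*t)]
  [t*exp(6*t), t^2*exp(6*t)/2 + 5*t*exp(6*t) + exp(6*t), -t^2*exp(6*t)/2 - 2*t*exp(6*t)]
  [t*exp(6*t), t^2*exp(6*t)/2 + 5*t*exp(6*t), -t^2*exp(6*t)/2 - 2*t*exp(6*t) + exp(6*t)]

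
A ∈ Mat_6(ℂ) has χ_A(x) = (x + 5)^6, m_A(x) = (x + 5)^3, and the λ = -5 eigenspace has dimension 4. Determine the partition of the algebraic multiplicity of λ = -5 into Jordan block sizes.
Block sizes for λ = -5: [3, 1, 1, 1]

Step 1 — from the characteristic polynomial, algebraic multiplicity of λ = -5 is 6. From dim ker(A − (-5)·I) = 4, there are exactly 4 Jordan blocks for λ = -5.
Step 2 — from the minimal polynomial, the factor (x + 5)^3 tells us the largest block for λ = -5 has size 3.
Step 3 — with total size 6, 4 blocks, and largest block 3, the block sizes (in nonincreasing order) are [3, 1, 1, 1].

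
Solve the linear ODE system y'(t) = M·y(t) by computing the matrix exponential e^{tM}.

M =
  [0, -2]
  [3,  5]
e^{tM} =
  [-2*exp(3*t) + 3*exp(2*t), -2*exp(3*t) + 2*exp(2*t)]
  [3*exp(3*t) - 3*exp(2*t), 3*exp(3*t) - 2*exp(2*t)]

Strategy: write M = P · J · P⁻¹ where J is a Jordan canonical form, so e^{tM} = P · e^{tJ} · P⁻¹, and e^{tJ} can be computed block-by-block.

M has Jordan form
J =
  [2, 0]
  [0, 3]
(up to reordering of blocks).

Per-block formulas:
  For a 1×1 block at λ = 2: exp(t · [2]) = [e^(2t)].
  For a 1×1 block at λ = 3: exp(t · [3]) = [e^(3t)].

After assembling e^{tJ} and conjugating by P, we get:

e^{tM} =
  [-2*exp(3*t) + 3*exp(2*t), -2*exp(3*t) + 2*exp(2*t)]
  [3*exp(3*t) - 3*exp(2*t), 3*exp(3*t) - 2*exp(2*t)]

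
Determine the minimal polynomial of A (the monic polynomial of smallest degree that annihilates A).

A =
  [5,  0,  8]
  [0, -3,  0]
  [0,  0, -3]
x^2 - 2*x - 15

The characteristic polynomial is χ_A(x) = (x - 5)*(x + 3)^2, so the eigenvalues are known. The minimal polynomial is
  m_A(x) = Π_λ (x − λ)^{k_λ}
where k_λ is the size of the *largest* Jordan block for λ (equivalently, the smallest k with (A − λI)^k v = 0 for every generalised eigenvector v of λ).

  λ = -3: largest Jordan block has size 1, contributing (x + 3)
  λ = 5: largest Jordan block has size 1, contributing (x − 5)

So m_A(x) = (x - 5)*(x + 3) = x^2 - 2*x - 15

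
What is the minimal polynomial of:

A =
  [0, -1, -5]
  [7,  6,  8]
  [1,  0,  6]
x^3 - 12*x^2 + 48*x - 64

The characteristic polynomial is χ_A(x) = (x - 4)^3, so the eigenvalues are known. The minimal polynomial is
  m_A(x) = Π_λ (x − λ)^{k_λ}
where k_λ is the size of the *largest* Jordan block for λ (equivalently, the smallest k with (A − λI)^k v = 0 for every generalised eigenvector v of λ).

  λ = 4: largest Jordan block has size 3, contributing (x − 4)^3

So m_A(x) = (x - 4)^3 = x^3 - 12*x^2 + 48*x - 64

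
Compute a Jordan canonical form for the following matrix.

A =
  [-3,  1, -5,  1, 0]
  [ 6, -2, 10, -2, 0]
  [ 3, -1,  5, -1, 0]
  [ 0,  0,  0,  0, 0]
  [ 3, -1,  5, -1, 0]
J_2(0) ⊕ J_1(0) ⊕ J_1(0) ⊕ J_1(0)

The characteristic polynomial is
  det(x·I − A) = x^5

Eigenvalues and multiplicities (the geometric multiplicity of λ is n − rank(A − λI), which equals the number of Jordan blocks for λ):
  λ = 0: algebraic multiplicity = 5, geometric multiplicity = 4

Determining the block sizes for each eigenvalue:
  λ = 0: 4 blocks summing to 5 forces exactly one block of size 2 and the rest size 1 → block sizes [2, 1, 1, 1]

Assembling the blocks gives a Jordan form
J =
  [0, 1, 0, 0, 0]
  [0, 0, 0, 0, 0]
  [0, 0, 0, 0, 0]
  [0, 0, 0, 0, 0]
  [0, 0, 0, 0, 0]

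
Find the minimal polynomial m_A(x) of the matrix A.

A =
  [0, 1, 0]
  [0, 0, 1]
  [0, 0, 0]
x^3

The characteristic polynomial is χ_A(x) = x^3, so the eigenvalues are known. The minimal polynomial is
  m_A(x) = Π_λ (x − λ)^{k_λ}
where k_λ is the size of the *largest* Jordan block for λ (equivalently, the smallest k with (A − λI)^k v = 0 for every generalised eigenvector v of λ).

  λ = 0: largest Jordan block has size 3, contributing (x − 0)^3

So m_A(x) = x^3 = x^3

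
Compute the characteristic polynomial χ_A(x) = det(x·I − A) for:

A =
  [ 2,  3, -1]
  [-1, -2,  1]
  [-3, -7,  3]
x^3 - 3*x^2 + 3*x - 1

Expanding det(x·I − A) (e.g. by cofactor expansion or by noting that A is similar to its Jordan form J, which has the same characteristic polynomial as A) gives
  χ_A(x) = x^3 - 3*x^2 + 3*x - 1
which factors as (x - 1)^3. The eigenvalues (with algebraic multiplicities) are λ = 1 with multiplicity 3.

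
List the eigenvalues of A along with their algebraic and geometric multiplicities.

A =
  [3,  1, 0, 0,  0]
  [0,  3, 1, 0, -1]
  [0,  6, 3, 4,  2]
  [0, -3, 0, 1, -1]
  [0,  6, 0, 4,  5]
λ = 3: alg = 5, geom = 2

Step 1 — factor the characteristic polynomial to read off the algebraic multiplicities:
  χ_A(x) = (x - 3)^5

Step 2 — compute geometric multiplicities via the rank-nullity identity g(λ) = n − rank(A − λI):
  rank(A − (3)·I) = 3, so dim ker(A − (3)·I) = n − 3 = 2

Summary:
  λ = 3: algebraic multiplicity = 5, geometric multiplicity = 2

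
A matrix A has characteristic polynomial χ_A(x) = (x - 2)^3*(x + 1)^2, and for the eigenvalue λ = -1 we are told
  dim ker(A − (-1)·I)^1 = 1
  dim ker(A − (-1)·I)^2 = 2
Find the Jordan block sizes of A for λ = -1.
Block sizes for λ = -1: [2]

From the dimensions of kernels of powers, the number of Jordan blocks of size at least j is d_j − d_{j−1} where d_j = dim ker(N^j) (with d_0 = 0). Computing the differences gives [1, 1].
The number of blocks of size exactly k is (#blocks of size ≥ k) − (#blocks of size ≥ k + 1), so the partition is: 1 block(s) of size 2.
In nonincreasing order the block sizes are [2].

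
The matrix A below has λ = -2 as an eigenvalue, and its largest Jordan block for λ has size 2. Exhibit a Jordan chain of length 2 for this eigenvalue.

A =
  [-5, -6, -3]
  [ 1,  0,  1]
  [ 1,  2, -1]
A Jordan chain for λ = -2 of length 2:
v_1 = (-3, 1, 1)ᵀ
v_2 = (1, 0, 0)ᵀ

Let N = A − (-2)·I. We want v_2 with N^2 v_2 = 0 but N^1 v_2 ≠ 0; then v_{j-1} := N · v_j for j = 2, …, 2.

Pick v_2 = (1, 0, 0)ᵀ.
Then v_1 = N · v_2 = (-3, 1, 1)ᵀ.

Sanity check: (A − (-2)·I) v_1 = (0, 0, 0)ᵀ = 0. ✓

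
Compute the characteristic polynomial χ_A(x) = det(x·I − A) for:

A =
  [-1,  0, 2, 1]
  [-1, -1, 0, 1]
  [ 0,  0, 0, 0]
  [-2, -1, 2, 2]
x^4

Expanding det(x·I − A) (e.g. by cofactor expansion or by noting that A is similar to its Jordan form J, which has the same characteristic polynomial as A) gives
  χ_A(x) = x^4
which factors as x^4. The eigenvalues (with algebraic multiplicities) are λ = 0 with multiplicity 4.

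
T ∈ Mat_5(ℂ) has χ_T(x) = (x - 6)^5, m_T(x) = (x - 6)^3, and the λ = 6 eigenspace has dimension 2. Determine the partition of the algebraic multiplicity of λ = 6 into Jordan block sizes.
Block sizes for λ = 6: [3, 2]

Step 1 — from the characteristic polynomial, algebraic multiplicity of λ = 6 is 5. From dim ker(T − (6)·I) = 2, there are exactly 2 Jordan blocks for λ = 6.
Step 2 — from the minimal polynomial, the factor (x − 6)^3 tells us the largest block for λ = 6 has size 3.
Step 3 — with total size 5, 2 blocks, and largest block 3, the block sizes (in nonincreasing order) are [3, 2].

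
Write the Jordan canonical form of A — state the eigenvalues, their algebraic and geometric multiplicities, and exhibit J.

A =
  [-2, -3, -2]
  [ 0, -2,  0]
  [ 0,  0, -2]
J_2(-2) ⊕ J_1(-2)

The characteristic polynomial is
  det(x·I − A) = x^3 + 6*x^2 + 12*x + 8 = (x + 2)^3

Eigenvalues and multiplicities (the geometric multiplicity of λ is n − rank(A − λI), which equals the number of Jordan blocks for λ):
  λ = -2: algebraic multiplicity = 3, geometric multiplicity = 2

Determining the block sizes for each eigenvalue:
  λ = -2: 2 blocks summing to 3 forces exactly one block of size 2 and the rest size 1 → block sizes [2, 1]

Assembling the blocks gives a Jordan form
J =
  [-2,  1,  0]
  [ 0, -2,  0]
  [ 0,  0, -2]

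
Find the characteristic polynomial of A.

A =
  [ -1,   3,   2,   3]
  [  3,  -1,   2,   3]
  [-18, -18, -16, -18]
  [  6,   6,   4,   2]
x^4 + 16*x^3 + 96*x^2 + 256*x + 256

Expanding det(x·I − A) (e.g. by cofactor expansion or by noting that A is similar to its Jordan form J, which has the same characteristic polynomial as A) gives
  χ_A(x) = x^4 + 16*x^3 + 96*x^2 + 256*x + 256
which factors as (x + 4)^4. The eigenvalues (with algebraic multiplicities) are λ = -4 with multiplicity 4.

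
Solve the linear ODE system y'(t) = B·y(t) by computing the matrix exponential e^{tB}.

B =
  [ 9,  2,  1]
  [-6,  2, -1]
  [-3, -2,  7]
e^{tB} =
  [-3*t^2*exp(6*t) + 3*t*exp(6*t) + exp(6*t), -2*t^2*exp(6*t) + 2*t*exp(6*t), t^2*exp(6*t) + t*exp(6*t)]
  [9*t^2*exp(6*t)/2 - 6*t*exp(6*t), 3*t^2*exp(6*t) - 4*t*exp(6*t) + exp(6*t), -3*t^2*exp(6*t)/2 - t*exp(6*t)]
  [-3*t*exp(6*t), -2*t*exp(6*t), t*exp(6*t) + exp(6*t)]

Strategy: write B = P · J · P⁻¹ where J is a Jordan canonical form, so e^{tB} = P · e^{tJ} · P⁻¹, and e^{tJ} can be computed block-by-block.

B has Jordan form
J =
  [6, 1, 0]
  [0, 6, 1]
  [0, 0, 6]
(up to reordering of blocks).

Per-block formulas:
  For a 3×3 Jordan block J_3(6): exp(t · J_3(6)) = e^(6t)·(I + t·N + (t^2/2)·N^2), where N is the 3×3 nilpotent shift.

After assembling e^{tJ} and conjugating by P, we get:

e^{tB} =
  [-3*t^2*exp(6*t) + 3*t*exp(6*t) + exp(6*t), -2*t^2*exp(6*t) + 2*t*exp(6*t), t^2*exp(6*t) + t*exp(6*t)]
  [9*t^2*exp(6*t)/2 - 6*t*exp(6*t), 3*t^2*exp(6*t) - 4*t*exp(6*t) + exp(6*t), -3*t^2*exp(6*t)/2 - t*exp(6*t)]
  [-3*t*exp(6*t), -2*t*exp(6*t), t*exp(6*t) + exp(6*t)]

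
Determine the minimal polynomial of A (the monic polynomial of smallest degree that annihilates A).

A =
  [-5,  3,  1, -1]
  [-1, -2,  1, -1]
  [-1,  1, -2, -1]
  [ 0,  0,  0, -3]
x^3 + 9*x^2 + 27*x + 27

The characteristic polynomial is χ_A(x) = (x + 3)^4, so the eigenvalues are known. The minimal polynomial is
  m_A(x) = Π_λ (x − λ)^{k_λ}
where k_λ is the size of the *largest* Jordan block for λ (equivalently, the smallest k with (A − λI)^k v = 0 for every generalised eigenvector v of λ).

  λ = -3: largest Jordan block has size 3, contributing (x + 3)^3

So m_A(x) = (x + 3)^3 = x^3 + 9*x^2 + 27*x + 27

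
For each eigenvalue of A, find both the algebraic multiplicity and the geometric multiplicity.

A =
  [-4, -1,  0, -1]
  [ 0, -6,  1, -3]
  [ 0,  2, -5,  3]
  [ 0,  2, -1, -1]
λ = -4: alg = 4, geom = 2

Step 1 — factor the characteristic polynomial to read off the algebraic multiplicities:
  χ_A(x) = (x + 4)^4

Step 2 — compute geometric multiplicities via the rank-nullity identity g(λ) = n − rank(A − λI):
  rank(A − (-4)·I) = 2, so dim ker(A − (-4)·I) = n − 2 = 2

Summary:
  λ = -4: algebraic multiplicity = 4, geometric multiplicity = 2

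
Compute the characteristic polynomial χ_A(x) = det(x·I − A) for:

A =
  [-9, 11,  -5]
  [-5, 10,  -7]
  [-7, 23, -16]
x^3 + 15*x^2 + 75*x + 125

Expanding det(x·I − A) (e.g. by cofactor expansion or by noting that A is similar to its Jordan form J, which has the same characteristic polynomial as A) gives
  χ_A(x) = x^3 + 15*x^2 + 75*x + 125
which factors as (x + 5)^3. The eigenvalues (with algebraic multiplicities) are λ = -5 with multiplicity 3.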